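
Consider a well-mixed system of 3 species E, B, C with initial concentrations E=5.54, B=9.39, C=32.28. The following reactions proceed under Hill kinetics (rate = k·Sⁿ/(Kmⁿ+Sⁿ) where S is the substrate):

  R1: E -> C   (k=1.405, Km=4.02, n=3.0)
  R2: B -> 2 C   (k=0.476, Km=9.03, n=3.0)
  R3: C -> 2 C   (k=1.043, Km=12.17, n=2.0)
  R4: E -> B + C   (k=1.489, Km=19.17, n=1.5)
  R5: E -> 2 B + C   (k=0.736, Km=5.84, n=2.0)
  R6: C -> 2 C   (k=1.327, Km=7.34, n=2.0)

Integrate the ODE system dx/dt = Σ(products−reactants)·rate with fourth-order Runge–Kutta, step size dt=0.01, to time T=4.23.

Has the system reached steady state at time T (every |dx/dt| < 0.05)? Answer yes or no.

Steady state at T: no

RK4 with dt=0.01: 423 steps to T=4.23. Trajectory (selected grid times):
t=0.00: E=5.54 B=9.39 C=32.28
t=0.47: E=4.85 B=9.66 C=34.24
t=0.94: E=4.26 B=9.87 C=36.12
t=1.41: E=3.76 B=10.02 C=37.91
t=1.88: E=3.35 B=10.13 C=39.64
t=2.35: E=3.01 B=10.20 C=41.29
t=2.82: E=2.73 B=10.24 C=42.89
t=3.29: E=2.49 B=10.26 C=44.45
t=3.76: E=2.30 B=10.25 C=45.98
t=4.23: E=2.13 B=10.23 C=47.48
Rates at T: R1=0.1829, R2=0.2821, R3=0.9787, R4=0.0533, R5=0.0867, R6=1.2960
dx/dt at T (Σ net stoichiometry × rate): E=-0.3229, B=-0.0553, C=+3.1619
Largest |dx/dt| is |+3.1619| (C) ≥ 0.05 → not steady.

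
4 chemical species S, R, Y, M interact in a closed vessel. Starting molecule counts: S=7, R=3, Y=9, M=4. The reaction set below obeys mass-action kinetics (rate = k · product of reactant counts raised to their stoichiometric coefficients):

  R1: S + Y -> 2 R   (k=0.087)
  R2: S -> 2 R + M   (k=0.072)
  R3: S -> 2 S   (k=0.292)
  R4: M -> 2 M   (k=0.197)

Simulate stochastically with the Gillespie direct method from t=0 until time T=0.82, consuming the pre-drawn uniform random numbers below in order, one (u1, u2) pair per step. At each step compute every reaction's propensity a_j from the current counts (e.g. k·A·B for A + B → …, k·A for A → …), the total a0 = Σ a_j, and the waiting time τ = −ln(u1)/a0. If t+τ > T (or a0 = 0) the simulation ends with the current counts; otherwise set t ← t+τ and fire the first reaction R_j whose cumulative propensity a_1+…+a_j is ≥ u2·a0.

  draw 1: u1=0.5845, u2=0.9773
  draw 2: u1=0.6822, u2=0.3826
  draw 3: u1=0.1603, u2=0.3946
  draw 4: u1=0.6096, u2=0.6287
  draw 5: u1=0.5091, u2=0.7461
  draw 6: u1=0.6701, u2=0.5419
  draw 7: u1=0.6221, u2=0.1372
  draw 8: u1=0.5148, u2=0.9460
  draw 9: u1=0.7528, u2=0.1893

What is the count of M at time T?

t=0.000: S=7 R=3 Y=9 M=4
Draw 1: a1=5.481, a2=0.504, a3=2.044, a4=0.788, a0=8.817; τ=−ln(0.5845)/8.817=0.061 → t=0.061; u2·a0=0.9773·8.817=8.617; a1+…+a3=8.029 < 8.617 ≤ a1+…+a4=8.817 → R4 fires; S=7 R=3 Y=9 M=5
Draw 2: a1=5.481, a2=0.504, a3=2.044, a4=0.985, a0=9.014; τ=−ln(0.6822)/9.014=0.042 → t=0.103; u2·a0=0.3826·9.014=3.449 ≤ a1=5.481 → R1 fires; S=6 R=5 Y=8 M=5
Draw 3: a1=4.176, a2=0.432, a3=1.752, a4=0.985, a0=7.345; τ=−ln(0.1603)/7.345=0.249 → t=0.353; u2·a0=0.3946·7.345=2.898 ≤ a1=4.176 → R1 fires; S=5 R=7 Y=7 M=5
Draw 4: a1=3.045, a2=0.360, a3=1.460, a4=0.985, a0=5.850; τ=−ln(0.6096)/5.850=0.085 → t=0.437; u2·a0=0.6287·5.850=3.678; a1+a2=3.405 < 3.678 ≤ a1+…+a3=4.865 → R3 fires; S=6 R=7 Y=7 M=5
Draw 5: a1=3.654, a2=0.432, a3=1.752, a4=0.985, a0=6.823; τ=−ln(0.5091)/6.823=0.099 → t=0.536; u2·a0=0.7461·6.823=5.091; a1+a2=4.086 < 5.091 ≤ a1+…+a3=5.838 → R3 fires; S=7 R=7 Y=7 M=5
Draw 6: a1=4.263, a2=0.504, a3=2.044, a4=0.985, a0=7.796; τ=−ln(0.6701)/7.796=0.051 → t=0.587; u2·a0=0.5419·7.796=4.225 ≤ a1=4.263 → R1 fires; S=6 R=9 Y=6 M=5
Draw 7: a1=3.132, a2=0.432, a3=1.752, a4=0.985, a0=6.301; τ=−ln(0.6221)/6.301=0.075 → t=0.663; u2·a0=0.1372·6.301=0.864 ≤ a1=3.132 → R1 fires; S=5 R=11 Y=5 M=5
Draw 8: a1=2.175, a2=0.360, a3=1.460, a4=0.985, a0=4.980; τ=−ln(0.5148)/4.980=0.133 → t=0.796; u2·a0=0.9460·4.980=4.711; a1+…+a3=3.995 < 4.711 ≤ a1+…+a4=4.980 → R4 fires; S=5 R=11 Y=5 M=6
Draw 9: a1=2.175, a2=0.360, a3=1.460, a4=1.182, a0=5.177; τ=−ln(0.7528)/5.177=0.055 → t=0.851 > T=0.82: stop.
Read off M at T=0.82: 6

M at T = 6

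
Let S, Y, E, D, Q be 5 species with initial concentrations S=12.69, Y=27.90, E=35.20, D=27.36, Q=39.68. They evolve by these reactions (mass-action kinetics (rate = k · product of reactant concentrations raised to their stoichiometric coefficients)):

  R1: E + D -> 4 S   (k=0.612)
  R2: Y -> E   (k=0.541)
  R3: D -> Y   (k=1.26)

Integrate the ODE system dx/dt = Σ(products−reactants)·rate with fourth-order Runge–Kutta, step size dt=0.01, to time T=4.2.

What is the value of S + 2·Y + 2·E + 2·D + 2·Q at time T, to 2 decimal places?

Check how each reaction changes W = S + 2·Y + 2·E + 2·D + 2·Q (weight of products minus weight of reactants):
R1: E + D -> 4 S: (1·4) − (2·1 + 2·1) = 4 − 4 = 0
R2: Y -> E: (2·1) − (2·1) = 2 − 2 = 0
R3: D -> Y: (2·1) − (2·1) = 2 − 2 = 0
Every reaction leaves W unchanged, so W is conserved and no simulation is needed: W(T) = W(0) = 12.69 + 2·27.90 + 2·35.20 + 2·27.36 + 2·39.68 = 272.97

Value at T = 272.97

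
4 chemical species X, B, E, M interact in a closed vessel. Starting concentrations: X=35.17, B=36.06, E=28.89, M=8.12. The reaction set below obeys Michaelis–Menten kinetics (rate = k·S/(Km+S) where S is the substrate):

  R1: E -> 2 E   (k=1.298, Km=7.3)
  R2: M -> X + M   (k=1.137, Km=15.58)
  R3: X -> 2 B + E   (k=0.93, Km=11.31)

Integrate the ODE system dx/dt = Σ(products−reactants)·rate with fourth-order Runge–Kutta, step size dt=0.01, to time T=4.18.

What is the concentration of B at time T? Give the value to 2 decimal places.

B at T = 41.92

RK4 with dt=0.01: 418 steps to T=4.18. Trajectory (selected grid times):
t=0.00: X=35.17 B=36.06 E=28.89 M=8.12
t=0.46: X=35.03 B=36.71 E=29.69 M=8.12
t=0.93: X=34.88 B=37.37 E=30.51 M=8.12
t=1.39: X=34.73 B=38.01 E=31.32 M=8.12
t=1.86: X=34.59 B=38.67 E=32.14 M=8.12
t=2.32: X=34.45 B=39.32 E=32.95 M=8.12
t=2.79: X=34.30 B=39.97 E=33.78 M=8.12
t=3.25: X=34.16 B=40.62 E=34.60 M=8.12
t=3.72: X=34.01 B=41.27 E=35.43 M=8.12
t=4.18: X=33.87 B=41.92 E=36.25 M=8.12
Read off B at T=4.18: 41.92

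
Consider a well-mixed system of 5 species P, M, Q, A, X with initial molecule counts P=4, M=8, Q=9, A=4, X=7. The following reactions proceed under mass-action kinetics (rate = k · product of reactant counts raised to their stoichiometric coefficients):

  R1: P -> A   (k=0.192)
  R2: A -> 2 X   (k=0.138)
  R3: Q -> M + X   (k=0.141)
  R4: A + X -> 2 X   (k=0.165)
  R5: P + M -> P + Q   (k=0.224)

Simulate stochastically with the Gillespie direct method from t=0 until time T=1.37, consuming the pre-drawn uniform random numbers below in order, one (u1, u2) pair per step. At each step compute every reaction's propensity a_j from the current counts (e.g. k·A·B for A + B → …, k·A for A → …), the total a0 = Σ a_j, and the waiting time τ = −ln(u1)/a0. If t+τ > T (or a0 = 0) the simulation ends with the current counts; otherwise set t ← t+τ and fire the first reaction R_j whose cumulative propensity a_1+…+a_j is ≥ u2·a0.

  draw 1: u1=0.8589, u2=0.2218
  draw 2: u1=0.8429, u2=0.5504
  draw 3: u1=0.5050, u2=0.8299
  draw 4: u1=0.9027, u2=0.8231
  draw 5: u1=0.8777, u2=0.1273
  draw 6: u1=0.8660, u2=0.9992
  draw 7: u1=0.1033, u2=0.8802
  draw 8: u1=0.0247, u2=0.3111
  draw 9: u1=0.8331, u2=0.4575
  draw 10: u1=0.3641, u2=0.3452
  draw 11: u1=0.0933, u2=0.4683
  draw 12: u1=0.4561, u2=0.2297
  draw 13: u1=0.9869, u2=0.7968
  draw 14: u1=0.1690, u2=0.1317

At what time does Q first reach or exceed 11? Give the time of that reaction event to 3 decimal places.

t=0.000: P=4 M=8 Q=9 A=4 X=7
Draw 1: a1=0.768, a2=0.552, a3=1.269, a4=4.620, a5=7.168, a0=14.377; τ=−ln(0.8589)/14.377=0.011 → t=0.011; u2·a0=0.2218·14.377=3.189; a1+…+a3=2.589 < 3.189 ≤ a1+…+a4=7.209 → R4 fires; P=4 M=8 Q=9 A=3 X=8
Draw 2: a1=0.768, a2=0.414, a3=1.269, a4=3.960, a5=7.168, a0=13.579; τ=−ln(0.8429)/13.579=0.013 → t=0.023; u2·a0=0.5504·13.579=7.474; a1+…+a4=6.411 < 7.474 ≤ a1+…+a5=13.579 → R5 fires; P=4 M=7 Q=10 A=3 X=8
Draw 3: a1=0.768, a2=0.414, a3=1.410, a4=3.960, a5=6.272, a0=12.824; τ=−ln(0.5050)/12.824=0.053 → t=0.076; u2·a0=0.8299·12.824=10.643; a1+…+a4=6.552 < 10.643 ≤ a1+…+a5=12.824 → R5 fires; P=4 M=6 Q=11 A=3 X=8
Draw 4: a1=0.768, a2=0.414, a3=1.551, a4=3.960, a5=5.376, a0=12.069; τ=−ln(0.9027)/12.069=0.008 → t=0.085; u2·a0=0.8231·12.069=9.934; a1+…+a4=6.693 < 9.934 ≤ a1+…+a5=12.069 → R5 fires; P=4 M=5 Q=12 A=3 X=8
Draw 5: a1=0.768, a2=0.414, a3=1.692, a4=3.960, a5=4.480, a0=11.314; τ=−ln(0.8777)/11.314=0.012 → t=0.096; u2·a0=0.1273·11.314=1.440; a1+a2=1.182 < 1.440 ≤ a1+…+a3=2.874 → R3 fires; P=4 M=6 Q=11 A=3 X=9
Draw 6: a1=0.768, a2=0.414, a3=1.551, a4=4.455, a5=5.376, a0=12.564; τ=−ln(0.8660)/12.564=0.011 → t=0.108; u2·a0=0.9992·12.564=12.554; a1+…+a4=7.188 < 12.554 ≤ a1+…+a5=12.564 → R5 fires; P=4 M=5 Q=12 A=3 X=9
Draw 7: a1=0.768, a2=0.414, a3=1.692, a4=4.455, a5=4.480, a0=11.809; τ=−ln(0.1033)/11.809=0.192 → t=0.300; u2·a0=0.8802·11.809=10.394; a1+…+a4=7.329 < 10.394 ≤ a1+…+a5=11.809 → R5 fires; P=4 M=4 Q=13 A=3 X=9
Draw 8: a1=0.768, a2=0.414, a3=1.833, a4=4.455, a5=3.584, a0=11.054; τ=−ln(0.0247)/11.054=0.335 → t=0.635; u2·a0=0.3111·11.054=3.439; a1+…+a3=3.015 < 3.439 ≤ a1+…+a4=7.470 → R4 fires; P=4 M=4 Q=13 A=2 X=10
Draw 9: a1=0.768, a2=0.276, a3=1.833, a4=3.300, a5=3.584, a0=9.761; τ=−ln(0.8331)/9.761=0.019 → t=0.654; u2·a0=0.4575·9.761=4.466; a1+…+a3=2.877 < 4.466 ≤ a1+…+a4=6.177 → R4 fires; P=4 M=4 Q=13 A=1 X=11
Draw 10: a1=0.768, a2=0.138, a3=1.833, a4=1.815, a5=3.584, a0=8.138; τ=−ln(0.3641)/8.138=0.124 → t=0.778; u2·a0=0.3452·8.138=2.809; a1+…+a3=2.739 < 2.809 ≤ a1+…+a4=4.554 → R4 fires; P=4 M=4 Q=13 A=0 X=12
Draw 11: a1=0.768, a2=0.000, a3=1.833, a4=0.000, a5=3.584, a0=6.185; τ=−ln(0.0933)/6.185=0.383 → t=1.161; u2·a0=0.4683·6.185=2.896; a1+…+a4=2.601 < 2.896 ≤ a1+…+a5=6.185 → R5 fires; P=4 M=3 Q=14 A=0 X=12
Draw 12: a1=0.768, a2=0.000, a3=1.974, a4=0.000, a5=2.688, a0=5.430; τ=−ln(0.4561)/5.430=0.145 → t=1.306; u2·a0=0.2297·5.430=1.247; a1+a2=0.768 < 1.247 ≤ a1+…+a3=2.742 → R3 fires; P=4 M=4 Q=13 A=0 X=13
Draw 13: a1=0.768, a2=0.000, a3=1.833, a4=0.000, a5=3.584, a0=6.185; τ=−ln(0.9869)/6.185=0.002 → t=1.308; u2·a0=0.7968·6.185=4.928; a1+…+a4=2.601 < 4.928 ≤ a1+…+a5=6.185 → R5 fires; P=4 M=3 Q=14 A=0 X=13
Draw 14: a1=0.768, a2=0.000, a3=1.974, a4=0.000, a5=2.688, a0=5.430; τ=−ln(0.1690)/5.430=0.327 → t=1.635 > T=1.37: stop.
Q first becomes ≥ 11 when it reaches 11 at the event at t=0.076.

Threshold first reached at t = 0.076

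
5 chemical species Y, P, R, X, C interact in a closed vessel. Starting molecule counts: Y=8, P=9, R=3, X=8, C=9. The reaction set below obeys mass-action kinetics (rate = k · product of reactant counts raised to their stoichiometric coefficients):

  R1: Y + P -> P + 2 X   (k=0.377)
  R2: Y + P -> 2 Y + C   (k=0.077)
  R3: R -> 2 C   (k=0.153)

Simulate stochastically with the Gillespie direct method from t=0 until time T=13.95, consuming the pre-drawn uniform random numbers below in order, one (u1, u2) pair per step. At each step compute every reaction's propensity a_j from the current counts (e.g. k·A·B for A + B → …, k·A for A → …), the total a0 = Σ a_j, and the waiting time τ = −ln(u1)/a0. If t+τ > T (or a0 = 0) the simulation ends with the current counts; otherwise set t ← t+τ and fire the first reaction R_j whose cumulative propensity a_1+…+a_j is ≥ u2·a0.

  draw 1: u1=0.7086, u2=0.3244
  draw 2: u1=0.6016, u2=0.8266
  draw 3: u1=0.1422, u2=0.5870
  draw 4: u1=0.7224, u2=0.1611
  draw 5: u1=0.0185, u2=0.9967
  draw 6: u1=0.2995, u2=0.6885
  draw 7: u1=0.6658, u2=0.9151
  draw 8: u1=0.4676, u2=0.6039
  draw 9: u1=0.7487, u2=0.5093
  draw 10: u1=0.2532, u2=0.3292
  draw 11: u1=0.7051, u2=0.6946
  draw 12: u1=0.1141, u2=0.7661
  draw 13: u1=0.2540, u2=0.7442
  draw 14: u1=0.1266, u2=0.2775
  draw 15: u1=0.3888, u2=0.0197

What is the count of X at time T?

X at T = 28

t=0.000: Y=8 P=9 R=3 X=8 C=9
Draw 1: a1=27.144, a2=5.544, a3=0.459, a0=33.147; τ=−ln(0.7086)/33.147=0.010 → t=0.010; u2·a0=0.3244·33.147=10.753 ≤ a1=27.144 → R1 fires; Y=7 P=9 R=3 X=10 C=9
Draw 2: a1=23.751, a2=4.851, a3=0.459, a0=29.061; τ=−ln(0.6016)/29.061=0.017 → t=0.028; u2·a0=0.8266·29.061=24.022; a1=23.751 < 24.022 ≤ a1+a2=28.602 → R2 fires; Y=8 P=8 R=3 X=10 C=10
Draw 3: a1=24.128, a2=4.928, a3=0.459, a0=29.515; τ=−ln(0.1422)/29.515=0.066 → t=0.094; u2·a0=0.5870·29.515=17.325 ≤ a1=24.128 → R1 fires; Y=7 P=8 R=3 X=12 C=10
Draw 4: a1=21.112, a2=4.312, a3=0.459, a0=25.883; τ=−ln(0.7224)/25.883=0.013 → t=0.107; u2·a0=0.1611·25.883=4.170 ≤ a1=21.112 → R1 fires; Y=6 P=8 R=3 X=14 C=10
Draw 5: a1=18.096, a2=3.696, a3=0.459, a0=22.251; τ=−ln(0.0185)/22.251=0.179 → t=0.286; u2·a0=0.9967·22.251=22.178; a1+a2=21.792 < 22.178 ≤ a1+…+a3=22.251 → R3 fires; Y=6 P=8 R=2 X=14 C=12
Draw 6: a1=18.096, a2=3.696, a3=0.306, a0=22.098; τ=−ln(0.2995)/22.098=0.055 → t=0.340; u2·a0=0.6885·22.098=15.214 ≤ a1=18.096 → R1 fires; Y=5 P=8 R=2 X=16 C=12
Draw 7: a1=15.080, a2=3.080, a3=0.306, a0=18.466; τ=−ln(0.6658)/18.466=0.022 → t=0.362; u2·a0=0.9151·18.466=16.898; a1=15.080 < 16.898 ≤ a1+a2=18.160 → R2 fires; Y=6 P=7 R=2 X=16 C=13
Draw 8: a1=15.834, a2=3.234, a3=0.306, a0=19.374; τ=−ln(0.4676)/19.374=0.039 → t=0.402; u2·a0=0.6039·19.374=11.700 ≤ a1=15.834 → R1 fires; Y=5 P=7 R=2 X=18 C=13
Draw 9: a1=13.195, a2=2.695, a3=0.306, a0=16.196; τ=−ln(0.7487)/16.196=0.018 → t=0.420; u2·a0=0.5093·16.196=8.249 ≤ a1=13.195 → R1 fires; Y=4 P=7 R=2 X=20 C=13
Draw 10: a1=10.556, a2=2.156, a3=0.306, a0=13.018; τ=−ln(0.2532)/13.018=0.106 → t=0.525; u2·a0=0.3292·13.018=4.286 ≤ a1=10.556 → R1 fires; Y=3 P=7 R=2 X=22 C=13
Draw 11: a1=7.917, a2=1.617, a3=0.306, a0=9.840; τ=−ln(0.7051)/9.840=0.036 → t=0.561; u2·a0=0.6946·9.840=6.835 ≤ a1=7.917 → R1 fires; Y=2 P=7 R=2 X=24 C=13
Draw 12: a1=5.278, a2=1.078, a3=0.306, a0=6.662; τ=−ln(0.1141)/6.662=0.326 → t=0.886; u2·a0=0.7661·6.662=5.104 ≤ a1=5.278 → R1 fires; Y=1 P=7 R=2 X=26 C=13
Draw 13: a1=2.639, a2=0.539, a3=0.306, a0=3.484; τ=−ln(0.2540)/3.484=0.393 → t=1.280; u2·a0=0.7442·3.484=2.593 ≤ a1=2.639 → R1 fires; Y=0 P=7 R=2 X=28 C=13
Draw 14: a1=0.000, a2=0.000, a3=0.306, a0=0.306; τ=−ln(0.1266)/0.306=6.754 → t=8.034; u2·a0=0.2775·0.306=0.085; a1+a2=0.000 < 0.085 ≤ a1+…+a3=0.306 → R3 fires; Y=0 P=7 R=1 X=28 C=15
Draw 15: a1=0.000, a2=0.000, a3=0.153, a0=0.153; τ=−ln(0.3888)/0.153=6.174 → t=14.208 > T=13.95: stop.
Read off X at T=13.95: 28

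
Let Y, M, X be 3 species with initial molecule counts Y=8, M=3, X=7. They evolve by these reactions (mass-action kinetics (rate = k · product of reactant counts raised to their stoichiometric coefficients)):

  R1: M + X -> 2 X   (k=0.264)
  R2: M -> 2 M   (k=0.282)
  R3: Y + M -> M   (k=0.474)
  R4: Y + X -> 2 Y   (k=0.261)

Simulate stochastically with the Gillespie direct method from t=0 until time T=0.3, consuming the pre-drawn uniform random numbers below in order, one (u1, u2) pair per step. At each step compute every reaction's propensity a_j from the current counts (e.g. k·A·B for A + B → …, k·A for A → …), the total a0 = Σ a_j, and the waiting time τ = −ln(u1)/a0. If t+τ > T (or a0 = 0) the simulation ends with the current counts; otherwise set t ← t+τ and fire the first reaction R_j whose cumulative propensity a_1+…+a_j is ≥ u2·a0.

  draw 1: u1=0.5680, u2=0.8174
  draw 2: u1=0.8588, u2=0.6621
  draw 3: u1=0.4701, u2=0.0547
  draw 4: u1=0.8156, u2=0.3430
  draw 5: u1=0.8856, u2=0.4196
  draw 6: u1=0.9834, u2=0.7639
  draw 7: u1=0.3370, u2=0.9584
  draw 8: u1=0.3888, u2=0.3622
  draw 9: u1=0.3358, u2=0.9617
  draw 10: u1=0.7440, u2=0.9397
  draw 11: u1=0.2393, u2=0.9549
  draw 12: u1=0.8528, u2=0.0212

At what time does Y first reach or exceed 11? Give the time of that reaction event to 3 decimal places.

Threshold first reached at t = 0.214

t=0.000: Y=8 M=3 X=7
Draw 1: a1=5.544, a2=0.846, a3=11.376, a4=14.616, a0=32.382; τ=−ln(0.5680)/32.382=0.017 → t=0.017; u2·a0=0.8174·32.382=26.469; a1+…+a3=17.766 < 26.469 ≤ a1+…+a4=32.382 → R4 fires; Y=9 M=3 X=6
Draw 2: a1=4.752, a2=0.846, a3=12.798, a4=14.094, a0=32.490; τ=−ln(0.8588)/32.490=0.005 → t=0.022; u2·a0=0.6621·32.490=21.512; a1+…+a3=18.396 < 21.512 ≤ a1+…+a4=32.490 → R4 fires; Y=10 M=3 X=5
Draw 3: a1=3.960, a2=0.846, a3=14.220, a4=13.050, a0=32.076; τ=−ln(0.4701)/32.076=0.024 → t=0.046; u2·a0=0.0547·32.076=1.755 ≤ a1=3.960 → R1 fires; Y=10 M=2 X=6
Draw 4: a1=3.168, a2=0.564, a3=9.480, a4=15.660, a0=28.872; τ=−ln(0.8156)/28.872=0.007 → t=0.053; u2·a0=0.3430·28.872=9.903; a1+a2=3.732 < 9.903 ≤ a1+…+a3=13.212 → R3 fires; Y=9 M=2 X=6
Draw 5: a1=3.168, a2=0.564, a3=8.532, a4=14.094, a0=26.358; τ=−ln(0.8856)/26.358=0.005 → t=0.057; u2·a0=0.4196·26.358=11.060; a1+a2=3.732 < 11.060 ≤ a1+…+a3=12.264 → R3 fires; Y=8 M=2 X=6
Draw 6: a1=3.168, a2=0.564, a3=7.584, a4=12.528, a0=23.844; τ=−ln(0.9834)/23.844=0.001 → t=0.058; u2·a0=0.7639·23.844=18.214; a1+…+a3=11.316 < 18.214 ≤ a1+…+a4=23.844 → R4 fires; Y=9 M=2 X=5
Draw 7: a1=2.640, a2=0.564, a3=8.532, a4=11.745, a0=23.481; τ=−ln(0.3370)/23.481=0.046 → t=0.104; u2·a0=0.9584·23.481=22.504; a1+…+a3=11.736 < 22.504 ≤ a1+…+a4=23.481 → R4 fires; Y=10 M=2 X=4
Draw 8: a1=2.112, a2=0.564, a3=9.480, a4=10.440, a0=22.596; τ=−ln(0.3888)/22.596=0.042 → t=0.146; u2·a0=0.3622·22.596=8.184; a1+a2=2.676 < 8.184 ≤ a1+…+a3=12.156 → R3 fires; Y=9 M=2 X=4
Draw 9: a1=2.112, a2=0.564, a3=8.532, a4=9.396, a0=20.604; τ=−ln(0.3358)/20.604=0.053 → t=0.199; u2·a0=0.9617·20.604=19.815; a1+…+a3=11.208 < 19.815 ≤ a1+…+a4=20.604 → R4 fires; Y=10 M=2 X=3
Draw 10: a1=1.584, a2=0.564, a3=9.480, a4=7.830, a0=19.458; τ=−ln(0.7440)/19.458=0.015 → t=0.214; u2·a0=0.9397·19.458=18.285; a1+…+a3=11.628 < 18.285 ≤ a1+…+a4=19.458 → R4 fires; Y=11 M=2 X=2
Draw 11: a1=1.056, a2=0.564, a3=10.428, a4=5.742, a0=17.790; τ=−ln(0.2393)/17.790=0.080 → t=0.295; u2·a0=0.9549·17.790=16.988; a1+…+a3=12.048 < 16.988 ≤ a1+…+a4=17.790 → R4 fires; Y=12 M=2 X=1
Draw 12: a1=0.528, a2=0.564, a3=11.376, a4=3.132, a0=15.600; τ=−ln(0.8528)/15.600=0.010 → t=0.305 > T=0.3: stop.
Y first becomes ≥ 11 when it reaches 11 at the event at t=0.214.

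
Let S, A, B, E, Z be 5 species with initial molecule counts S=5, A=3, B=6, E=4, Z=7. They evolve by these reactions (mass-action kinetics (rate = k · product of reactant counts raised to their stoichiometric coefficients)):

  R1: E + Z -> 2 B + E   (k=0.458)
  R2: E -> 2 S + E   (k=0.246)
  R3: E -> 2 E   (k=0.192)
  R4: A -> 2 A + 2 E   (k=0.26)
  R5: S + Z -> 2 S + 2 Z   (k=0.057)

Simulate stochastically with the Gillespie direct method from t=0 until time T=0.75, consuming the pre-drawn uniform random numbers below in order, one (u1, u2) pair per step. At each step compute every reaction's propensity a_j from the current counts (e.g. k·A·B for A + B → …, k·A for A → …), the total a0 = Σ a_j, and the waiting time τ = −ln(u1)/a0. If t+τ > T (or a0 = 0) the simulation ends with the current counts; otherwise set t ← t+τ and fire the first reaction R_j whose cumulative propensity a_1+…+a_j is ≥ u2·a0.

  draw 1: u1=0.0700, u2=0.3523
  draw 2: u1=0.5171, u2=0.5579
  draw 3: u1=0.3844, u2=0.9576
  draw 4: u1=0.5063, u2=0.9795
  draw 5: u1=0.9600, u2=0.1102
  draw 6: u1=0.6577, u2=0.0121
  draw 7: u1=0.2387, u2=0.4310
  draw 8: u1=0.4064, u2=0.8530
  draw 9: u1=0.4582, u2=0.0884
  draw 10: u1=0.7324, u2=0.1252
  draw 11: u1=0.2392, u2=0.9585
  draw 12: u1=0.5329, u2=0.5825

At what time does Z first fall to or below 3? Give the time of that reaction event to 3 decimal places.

t=0.000: S=5 A=3 B=6 E=4 Z=7
Draw 1: a1=12.824, a2=0.984, a3=0.768, a4=0.780, a5=1.995, a0=17.351; τ=−ln(0.0700)/17.351=0.153 → t=0.153; u2·a0=0.3523·17.351=6.113 ≤ a1=12.824 → R1 fires; S=5 A=3 B=8 E=4 Z=6
Draw 2: a1=10.992, a2=0.984, a3=0.768, a4=0.780, a5=1.710, a0=15.234; τ=−ln(0.5171)/15.234=0.043 → t=0.197; u2·a0=0.5579·15.234=8.499 ≤ a1=10.992 → R1 fires; S=5 A=3 B=10 E=4 Z=5
Draw 3: a1=9.160, a2=0.984, a3=0.768, a4=0.780, a5=1.425, a0=13.117; τ=−ln(0.3844)/13.117=0.073 → t=0.269; u2·a0=0.9576·13.117=12.561; a1+…+a4=11.692 < 12.561 ≤ a1+…+a5=13.117 → R5 fires; S=6 A=3 B=10 E=4 Z=6
Draw 4: a1=10.992, a2=0.984, a3=0.768, a4=0.780, a5=2.052, a0=15.576; τ=−ln(0.5063)/15.576=0.044 → t=0.313; u2·a0=0.9795·15.576=15.257; a1+…+a4=13.524 < 15.257 ≤ a1+…+a5=15.576 → R5 fires; S=7 A=3 B=10 E=4 Z=7
Draw 5: a1=12.824, a2=0.984, a3=0.768, a4=0.780, a5=2.793, a0=18.149; τ=−ln(0.9600)/18.149=0.002 → t=0.315; u2·a0=0.1102·18.149=2.000 ≤ a1=12.824 → R1 fires; S=7 A=3 B=12 E=4 Z=6
Draw 6: a1=10.992, a2=0.984, a3=0.768, a4=0.780, a5=2.394, a0=15.918; τ=−ln(0.6577)/15.918=0.026 → t=0.342; u2·a0=0.0121·15.918=0.193 ≤ a1=10.992 → R1 fires; S=7 A=3 B=14 E=4 Z=5
Draw 7: a1=9.160, a2=0.984, a3=0.768, a4=0.780, a5=1.995, a0=13.687; τ=−ln(0.2387)/13.687=0.105 → t=0.446; u2·a0=0.4310·13.687=5.899 ≤ a1=9.160 → R1 fires; S=7 A=3 B=16 E=4 Z=4
Draw 8: a1=7.328, a2=0.984, a3=0.768, a4=0.780, a5=1.596, a0=11.456; τ=−ln(0.4064)/11.456=0.079 → t=0.525; u2·a0=0.8530·11.456=9.772; a1+…+a3=9.080 < 9.772 ≤ a1+…+a4=9.860 → R4 fires; S=7 A=4 B=16 E=6 Z=4
Draw 9: a1=10.992, a2=1.476, a3=1.152, a4=1.040, a5=1.596, a0=16.256; τ=−ln(0.4582)/16.256=0.048 → t=0.573; u2·a0=0.0884·16.256=1.437 ≤ a1=10.992 → R1 fires; S=7 A=4 B=18 E=6 Z=3
Draw 10: a1=8.244, a2=1.476, a3=1.152, a4=1.040, a5=1.197, a0=13.109; τ=−ln(0.7324)/13.109=0.024 → t=0.597; u2·a0=0.1252·13.109=1.641 ≤ a1=8.244 → R1 fires; S=7 A=4 B=20 E=6 Z=2
Draw 11: a1=5.496, a2=1.476, a3=1.152, a4=1.040, a5=0.798, a0=9.962; τ=−ln(0.2392)/9.962=0.144 → t=0.740; u2·a0=0.9585·9.962=9.549; a1+…+a4=9.164 < 9.549 ≤ a1+…+a5=9.962 → R5 fires; S=8 A=4 B=20 E=6 Z=3
Draw 12: a1=8.244, a2=1.476, a3=1.152, a4=1.040, a5=1.368, a0=13.280; τ=−ln(0.5329)/13.280=0.047 → t=0.788 > T=0.75: stop.
Z first becomes ≤ 3 when it reaches 3 at the event at t=0.573.

Threshold first reached at t = 0.573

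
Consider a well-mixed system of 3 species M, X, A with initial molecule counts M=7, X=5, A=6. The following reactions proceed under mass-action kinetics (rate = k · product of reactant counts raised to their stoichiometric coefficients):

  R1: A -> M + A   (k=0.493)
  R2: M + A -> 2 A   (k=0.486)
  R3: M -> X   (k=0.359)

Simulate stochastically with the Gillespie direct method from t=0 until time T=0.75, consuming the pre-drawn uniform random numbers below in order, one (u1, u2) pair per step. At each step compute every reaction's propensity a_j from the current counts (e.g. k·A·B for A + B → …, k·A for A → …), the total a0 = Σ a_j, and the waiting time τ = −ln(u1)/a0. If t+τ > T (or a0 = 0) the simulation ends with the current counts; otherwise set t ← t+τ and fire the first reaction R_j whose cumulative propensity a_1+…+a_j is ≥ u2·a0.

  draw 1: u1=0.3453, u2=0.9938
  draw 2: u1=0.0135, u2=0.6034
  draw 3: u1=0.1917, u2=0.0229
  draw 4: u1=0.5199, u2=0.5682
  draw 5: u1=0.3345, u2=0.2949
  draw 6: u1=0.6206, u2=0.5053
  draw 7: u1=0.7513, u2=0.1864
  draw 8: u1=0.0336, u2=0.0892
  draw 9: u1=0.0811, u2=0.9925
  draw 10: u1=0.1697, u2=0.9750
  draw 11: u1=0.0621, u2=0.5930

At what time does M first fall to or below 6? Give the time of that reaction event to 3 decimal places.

t=0.000: M=7 X=5 A=6
Draw 1: a1=2.958, a2=20.412, a3=2.513, a0=25.883; τ=−ln(0.3453)/25.883=0.041 → t=0.041; u2·a0=0.9938·25.883=25.723; a1+a2=23.370 < 25.723 ≤ a1+…+a3=25.883 → R3 fires; M=6 X=6 A=6
Draw 2: a1=2.958, a2=17.496, a3=2.154, a0=22.608; τ=−ln(0.0135)/22.608=0.190 → t=0.232; u2·a0=0.6034·22.608=13.642; a1=2.958 < 13.642 ≤ a1+a2=20.454 → R2 fires; M=5 X=6 A=7
Draw 3: a1=3.451, a2=17.010, a3=1.795, a0=22.256; τ=−ln(0.1917)/22.256=0.074 → t=0.306; u2·a0=0.0229·22.256=0.510 ≤ a1=3.451 → R1 fires; M=6 X=6 A=7
Draw 4: a1=3.451, a2=20.412, a3=2.154, a0=26.017; τ=−ln(0.5199)/26.017=0.025 → t=0.331; u2·a0=0.5682·26.017=14.783; a1=3.451 < 14.783 ≤ a1+a2=23.863 → R2 fires; M=5 X=6 A=8
Draw 5: a1=3.944, a2=19.440, a3=1.795, a0=25.179; τ=−ln(0.3345)/25.179=0.043 → t=0.374; u2·a0=0.2949·25.179=7.425; a1=3.944 < 7.425 ≤ a1+a2=23.384 → R2 fires; M=4 X=6 A=9
Draw 6: a1=4.437, a2=17.496, a3=1.436, a0=23.369; τ=−ln(0.6206)/23.369=0.020 → t=0.395; u2·a0=0.5053·23.369=11.808; a1=4.437 < 11.808 ≤ a1+a2=21.933 → R2 fires; M=3 X=6 A=10
Draw 7: a1=4.930, a2=14.580, a3=1.077, a0=20.587; τ=−ln(0.7513)/20.587=0.014 → t=0.409; u2·a0=0.1864·20.587=3.837 ≤ a1=4.930 → R1 fires; M=4 X=6 A=10
Draw 8: a1=4.930, a2=19.440, a3=1.436, a0=25.806; τ=−ln(0.0336)/25.806=0.131 → t=0.540; u2·a0=0.0892·25.806=2.302 ≤ a1=4.930 → R1 fires; M=5 X=6 A=10
Draw 9: a1=4.930, a2=24.300, a3=1.795, a0=31.025; τ=−ln(0.0811)/31.025=0.081 → t=0.621; u2·a0=0.9925·31.025=30.792; a1+a2=29.230 < 30.792 ≤ a1+…+a3=31.025 → R3 fires; M=4 X=7 A=10
Draw 10: a1=4.930, a2=19.440, a3=1.436, a0=25.806; τ=−ln(0.1697)/25.806=0.069 → t=0.690; u2·a0=0.9750·25.806=25.161; a1+a2=24.370 < 25.161 ≤ a1+…+a3=25.806 → R3 fires; M=3 X=8 A=10
Draw 11: a1=4.930, a2=14.580, a3=1.077, a0=20.587; τ=−ln(0.0621)/20.587=0.135 → t=0.825 > T=0.75: stop.
M first becomes ≤ 6 when it reaches 6 at the event at t=0.041.

Threshold first reached at t = 0.041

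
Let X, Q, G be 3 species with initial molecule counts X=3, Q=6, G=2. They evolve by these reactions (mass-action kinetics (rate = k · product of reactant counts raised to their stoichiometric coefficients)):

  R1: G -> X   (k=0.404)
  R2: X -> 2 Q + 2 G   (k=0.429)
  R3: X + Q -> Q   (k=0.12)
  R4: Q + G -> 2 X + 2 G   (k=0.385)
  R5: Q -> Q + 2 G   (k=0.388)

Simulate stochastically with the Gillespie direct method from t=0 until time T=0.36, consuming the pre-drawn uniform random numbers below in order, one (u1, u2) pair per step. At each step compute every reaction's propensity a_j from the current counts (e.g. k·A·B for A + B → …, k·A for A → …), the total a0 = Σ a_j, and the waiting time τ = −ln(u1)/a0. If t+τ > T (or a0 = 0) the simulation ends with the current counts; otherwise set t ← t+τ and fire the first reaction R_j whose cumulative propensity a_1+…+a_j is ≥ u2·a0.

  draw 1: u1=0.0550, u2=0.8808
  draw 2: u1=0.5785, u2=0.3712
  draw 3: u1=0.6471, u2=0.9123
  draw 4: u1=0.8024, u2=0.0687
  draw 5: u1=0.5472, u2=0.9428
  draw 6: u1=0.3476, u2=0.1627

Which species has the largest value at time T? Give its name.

t=0.000: X=3 Q=6 G=2
Draw 1: a1=0.808, a2=1.287, a3=2.160, a4=4.620, a5=2.328, a0=11.203; τ=−ln(0.0550)/11.203=0.259 → t=0.259; u2·a0=0.8808·11.203=9.868; a1+…+a4=8.875 < 9.868 ≤ a1+…+a5=11.203 → R5 fires; X=3 Q=6 G=4
Draw 2: a1=1.616, a2=1.287, a3=2.160, a4=9.240, a5=2.328, a0=16.631; τ=−ln(0.5785)/16.631=0.033 → t=0.292; u2·a0=0.3712·16.631=6.173; a1+…+a3=5.063 < 6.173 ≤ a1+…+a4=14.303 → R4 fires; X=5 Q=5 G=5
Draw 3: a1=2.020, a2=2.145, a3=3.000, a4=9.625, a5=1.940, a0=18.730; τ=−ln(0.6471)/18.730=0.023 → t=0.315; u2·a0=0.9123·18.730=17.087; a1+…+a4=16.790 < 17.087 ≤ a1+…+a5=18.730 → R5 fires; X=5 Q=5 G=7
Draw 4: a1=2.828, a2=2.145, a3=3.000, a4=13.475, a5=1.940, a0=23.388; τ=−ln(0.8024)/23.388=0.009 → t=0.324; u2·a0=0.0687·23.388=1.607 ≤ a1=2.828 → R1 fires; X=6 Q=5 G=6
Draw 5: a1=2.424, a2=2.574, a3=3.600, a4=11.550, a5=1.940, a0=22.088; τ=−ln(0.5472)/22.088=0.027 → t=0.352; u2·a0=0.9428·22.088=20.825; a1+…+a4=20.148 < 20.825 ≤ a1+…+a5=22.088 → R5 fires; X=6 Q=5 G=8
Draw 6: a1=3.232, a2=2.574, a3=3.600, a4=15.400, a5=1.940, a0=26.746; τ=−ln(0.3476)/26.746=0.040 → t=0.391 > T=0.36: stop.
At T=0.36: X=6 Q=5 G=8; the largest is G.

Dominant species at T: G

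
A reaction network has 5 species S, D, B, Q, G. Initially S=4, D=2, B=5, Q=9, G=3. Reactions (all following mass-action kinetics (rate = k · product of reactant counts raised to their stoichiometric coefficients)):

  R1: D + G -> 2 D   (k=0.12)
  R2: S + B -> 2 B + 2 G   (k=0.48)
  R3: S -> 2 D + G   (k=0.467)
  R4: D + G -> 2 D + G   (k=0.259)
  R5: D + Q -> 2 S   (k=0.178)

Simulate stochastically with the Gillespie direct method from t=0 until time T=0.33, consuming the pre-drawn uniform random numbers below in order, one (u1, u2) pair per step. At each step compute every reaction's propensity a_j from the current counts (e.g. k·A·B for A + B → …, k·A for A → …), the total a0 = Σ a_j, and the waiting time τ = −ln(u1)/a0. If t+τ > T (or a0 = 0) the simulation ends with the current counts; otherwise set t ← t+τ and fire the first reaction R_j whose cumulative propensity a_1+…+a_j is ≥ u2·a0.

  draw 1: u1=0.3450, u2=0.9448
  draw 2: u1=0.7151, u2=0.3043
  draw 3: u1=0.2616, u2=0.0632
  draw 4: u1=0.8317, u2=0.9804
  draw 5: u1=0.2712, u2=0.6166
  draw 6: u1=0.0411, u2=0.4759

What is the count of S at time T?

S at T = 5

t=0.000: S=4 D=2 B=5 Q=9 G=3
Draw 1: a1=0.720, a2=9.600, a3=1.868, a4=1.554, a5=3.204, a0=16.946; τ=−ln(0.3450)/16.946=0.063 → t=0.063; u2·a0=0.9448·16.946=16.011; a1+…+a4=13.742 < 16.011 ≤ a1+…+a5=16.946 → R5 fires; S=6 D=1 B=5 Q=8 G=3
Draw 2: a1=0.360, a2=14.400, a3=2.802, a4=0.777, a5=1.424, a0=19.763; τ=−ln(0.7151)/19.763=0.017 → t=0.080; u2·a0=0.3043·19.763=6.014; a1=0.360 < 6.014 ≤ a1+a2=14.760 → R2 fires; S=5 D=1 B=6 Q=8 G=5
Draw 3: a1=0.600, a2=14.400, a3=2.335, a4=1.295, a5=1.424, a0=20.054; τ=−ln(0.2616)/20.054=0.067 → t=0.147; u2·a0=0.0632·20.054=1.267; a1=0.600 < 1.267 ≤ a1+a2=15.000 → R2 fires; S=4 D=1 B=7 Q=8 G=7
Draw 4: a1=0.840, a2=13.440, a3=1.868, a4=1.813, a5=1.424, a0=19.385; τ=−ln(0.8317)/19.385=0.010 → t=0.156; u2·a0=0.9804·19.385=19.005; a1+…+a4=17.961 < 19.005 ≤ a1+…+a5=19.385 → R5 fires; S=6 D=0 B=7 Q=7 G=7
Draw 5: a1=0.000, a2=20.160, a3=2.802, a4=0.000, a5=0.000, a0=22.962; τ=−ln(0.2712)/22.962=0.057 → t=0.213; u2·a0=0.6166·22.962=14.158; a1=0.000 < 14.158 ≤ a1+a2=20.160 → R2 fires; S=5 D=0 B=8 Q=7 G=9
Draw 6: a1=0.000, a2=19.200, a3=2.335, a4=0.000, a5=0.000, a0=21.535; τ=−ln(0.0411)/21.535=0.148 → t=0.361 > T=0.33: stop.
Read off S at T=0.33: 5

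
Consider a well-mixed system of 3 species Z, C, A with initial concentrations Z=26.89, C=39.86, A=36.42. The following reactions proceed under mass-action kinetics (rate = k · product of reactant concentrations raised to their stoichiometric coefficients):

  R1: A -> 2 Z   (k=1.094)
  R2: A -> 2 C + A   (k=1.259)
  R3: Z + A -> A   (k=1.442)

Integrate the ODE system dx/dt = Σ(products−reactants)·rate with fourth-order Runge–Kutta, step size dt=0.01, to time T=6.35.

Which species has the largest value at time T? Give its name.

Dominant species at T: C

RK4 with dt=0.01: 635 steps to T=6.35. Trajectory (selected grid times):
t=0.00: Z=26.89 C=39.86 A=36.42
t=0.71: Z=1.52 C=85.13 A=16.75
t=1.41: Z=1.52 C=105.76 A=7.79
t=2.12: Z=1.52 C=115.44 A=3.58
t=2.82: Z=1.52 C=119.85 A=1.67
t=3.53: Z=1.52 C=121.92 A=0.77
t=4.23: Z=1.52 C=122.87 A=0.36
t=4.94: Z=1.52 C=123.31 A=0.16
t=5.64: Z=1.52 C=123.51 A=0.08
t=6.35: Z=1.52 C=123.61 A=0.04
At T=6.35: Z=1.52 C=123.61 A=0.04; the largest is C.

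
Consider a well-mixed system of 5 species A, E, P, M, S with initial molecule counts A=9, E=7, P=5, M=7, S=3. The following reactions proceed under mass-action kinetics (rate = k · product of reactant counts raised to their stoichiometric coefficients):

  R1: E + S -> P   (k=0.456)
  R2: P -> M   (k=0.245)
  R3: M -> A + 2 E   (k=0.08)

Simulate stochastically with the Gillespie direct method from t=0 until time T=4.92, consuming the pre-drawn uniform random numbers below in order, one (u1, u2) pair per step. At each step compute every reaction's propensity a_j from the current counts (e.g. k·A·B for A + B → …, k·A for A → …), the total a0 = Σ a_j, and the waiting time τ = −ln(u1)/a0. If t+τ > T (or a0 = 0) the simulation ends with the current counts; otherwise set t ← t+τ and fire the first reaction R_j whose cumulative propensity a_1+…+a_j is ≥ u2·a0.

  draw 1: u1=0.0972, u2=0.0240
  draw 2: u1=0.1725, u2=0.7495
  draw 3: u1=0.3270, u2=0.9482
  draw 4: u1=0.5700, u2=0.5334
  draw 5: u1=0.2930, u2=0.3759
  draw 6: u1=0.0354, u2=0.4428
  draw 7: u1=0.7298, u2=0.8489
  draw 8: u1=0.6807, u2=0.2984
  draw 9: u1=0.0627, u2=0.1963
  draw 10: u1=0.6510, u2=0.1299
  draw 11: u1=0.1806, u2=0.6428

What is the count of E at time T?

t=0.000: A=9 E=7 P=5 M=7 S=3
Draw 1: a1=9.576, a2=1.225, a3=0.560, a0=11.361; τ=−ln(0.0972)/11.361=0.205 → t=0.205; u2·a0=0.0240·11.361=0.273 ≤ a1=9.576 → R1 fires; A=9 E=6 P=6 M=7 S=2
Draw 2: a1=5.472, a2=1.470, a3=0.560, a0=7.502; τ=−ln(0.1725)/7.502=0.234 → t=0.439; u2·a0=0.7495·7.502=5.623; a1=5.472 < 5.623 ≤ a1+a2=6.942 → R2 fires; A=9 E=6 P=5 M=8 S=2
Draw 3: a1=5.472, a2=1.225, a3=0.640, a0=7.337; τ=−ln(0.3270)/7.337=0.152 → t=0.592; u2·a0=0.9482·7.337=6.957; a1+a2=6.697 < 6.957 ≤ a1+…+a3=7.337 → R3 fires; A=10 E=8 P=5 M=7 S=2
Draw 4: a1=7.296, a2=1.225, a3=0.560, a0=9.081; τ=−ln(0.5700)/9.081=0.062 → t=0.654; u2·a0=0.5334·9.081=4.844 ≤ a1=7.296 → R1 fires; A=10 E=7 P=6 M=7 S=1
Draw 5: a1=3.192, a2=1.470, a3=0.560, a0=5.222; τ=−ln(0.2930)/5.222=0.235 → t=0.889; u2·a0=0.3759·5.222=1.963 ≤ a1=3.192 → R1 fires; A=10 E=6 P=7 M=7 S=0
Draw 6: a1=0.000, a2=1.715, a3=0.560, a0=2.275; τ=−ln(0.0354)/2.275=1.469 → t=2.357; u2·a0=0.4428·2.275=1.007; a1=0.000 < 1.007 ≤ a1+a2=1.715 → R2 fires; A=10 E=6 P=6 M=8 S=0
Draw 7: a1=0.000, a2=1.470, a3=0.640, a0=2.110; τ=−ln(0.7298)/2.110=0.149 → t=2.507; u2·a0=0.8489·2.110=1.791; a1+a2=1.470 < 1.791 ≤ a1+…+a3=2.110 → R3 fires; A=11 E=8 P=6 M=7 S=0
Draw 8: a1=0.000, a2=1.470, a3=0.560, a0=2.030; τ=−ln(0.6807)/2.030=0.189 → t=2.696; u2·a0=0.2984·2.030=0.606; a1=0.000 < 0.606 ≤ a1+a2=1.470 → R2 fires; A=11 E=8 P=5 M=8 S=0
Draw 9: a1=0.000, a2=1.225, a3=0.640, a0=1.865; τ=−ln(0.0627)/1.865=1.485 → t=4.181; u2·a0=0.1963·1.865=0.366; a1=0.000 < 0.366 ≤ a1+a2=1.225 → R2 fires; A=11 E=8 P=4 M=9 S=0
Draw 10: a1=0.000, a2=0.980, a3=0.720, a0=1.700; τ=−ln(0.6510)/1.700=0.252 → t=4.434; u2·a0=0.1299·1.700=0.221; a1=0.000 < 0.221 ≤ a1+a2=0.980 → R2 fires; A=11 E=8 P=3 M=10 S=0
Draw 11: a1=0.000, a2=0.735, a3=0.800, a0=1.535; τ=−ln(0.1806)/1.535=1.115 → t=5.548 > T=4.92: stop.
Read off E at T=4.92: 8

E at T = 8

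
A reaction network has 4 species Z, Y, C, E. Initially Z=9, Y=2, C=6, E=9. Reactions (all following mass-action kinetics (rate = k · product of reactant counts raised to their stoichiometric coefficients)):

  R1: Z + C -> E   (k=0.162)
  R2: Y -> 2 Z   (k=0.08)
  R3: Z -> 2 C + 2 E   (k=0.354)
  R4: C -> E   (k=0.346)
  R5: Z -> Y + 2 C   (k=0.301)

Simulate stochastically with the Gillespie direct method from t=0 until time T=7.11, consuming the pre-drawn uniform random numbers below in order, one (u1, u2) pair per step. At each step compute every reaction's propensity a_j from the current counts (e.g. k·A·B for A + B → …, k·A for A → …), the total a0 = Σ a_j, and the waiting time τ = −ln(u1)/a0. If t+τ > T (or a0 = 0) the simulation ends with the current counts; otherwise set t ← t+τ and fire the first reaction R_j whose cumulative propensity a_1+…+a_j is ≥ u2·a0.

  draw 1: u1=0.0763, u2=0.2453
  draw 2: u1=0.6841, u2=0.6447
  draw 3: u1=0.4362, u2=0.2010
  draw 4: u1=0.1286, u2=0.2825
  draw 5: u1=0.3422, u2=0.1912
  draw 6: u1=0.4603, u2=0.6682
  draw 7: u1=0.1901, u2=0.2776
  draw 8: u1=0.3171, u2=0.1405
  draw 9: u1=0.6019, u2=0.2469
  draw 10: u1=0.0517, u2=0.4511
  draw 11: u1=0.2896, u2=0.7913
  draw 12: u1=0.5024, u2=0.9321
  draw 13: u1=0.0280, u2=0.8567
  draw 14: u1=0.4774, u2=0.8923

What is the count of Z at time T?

Z at T = 0

t=0.000: Z=9 Y=2 C=6 E=9
Draw 1: a1=8.748, a2=0.160, a3=3.186, a4=2.076, a5=2.709, a0=16.879; τ=−ln(0.0763)/16.879=0.152 → t=0.152; u2·a0=0.2453·16.879=4.140 ≤ a1=8.748 → R1 fires; Z=8 Y=2 C=5 E=10
Draw 2: a1=6.480, a2=0.160, a3=2.832, a4=1.730, a5=2.408, a0=13.610; τ=−ln(0.6841)/13.610=0.028 → t=0.180; u2·a0=0.6447·13.610=8.774; a1+a2=6.640 < 8.774 ≤ a1+…+a3=9.472 → R3 fires; Z=7 Y=2 C=7 E=12
Draw 3: a1=7.938, a2=0.160, a3=2.478, a4=2.422, a5=2.107, a0=15.105; τ=−ln(0.4362)/15.105=0.055 → t=0.235; u2·a0=0.2010·15.105=3.036 ≤ a1=7.938 → R1 fires; Z=6 Y=2 C=6 E=13
Draw 4: a1=5.832, a2=0.160, a3=2.124, a4=2.076, a5=1.806, a0=11.998; τ=−ln(0.1286)/11.998=0.171 → t=0.406; u2·a0=0.2825·11.998=3.389 ≤ a1=5.832 → R1 fires; Z=5 Y=2 C=5 E=14
Draw 5: a1=4.050, a2=0.160, a3=1.770, a4=1.730, a5=1.505, a0=9.215; τ=−ln(0.3422)/9.215=0.116 → t=0.523; u2·a0=0.1912·9.215=1.762 ≤ a1=4.050 → R1 fires; Z=4 Y=2 C=4 E=15
Draw 6: a1=2.592, a2=0.160, a3=1.416, a4=1.384, a5=1.204, a0=6.756; τ=−ln(0.4603)/6.756=0.115 → t=0.637; u2·a0=0.6682·6.756=4.514; a1+…+a3=4.168 < 4.514 ≤ a1+…+a4=5.552 → R4 fires; Z=4 Y=2 C=3 E=16
Draw 7: a1=1.944, a2=0.160, a3=1.416, a4=1.038, a5=1.204, a0=5.762; τ=−ln(0.1901)/5.762=0.288 → t=0.926; u2·a0=0.2776·5.762=1.600 ≤ a1=1.944 → R1 fires; Z=3 Y=2 C=2 E=17
Draw 8: a1=0.972, a2=0.160, a3=1.062, a4=0.692, a5=0.903, a0=3.789; τ=−ln(0.3171)/3.789=0.303 → t=1.229; u2·a0=0.1405·3.789=0.532 ≤ a1=0.972 → R1 fires; Z=2 Y=2 C=1 E=18
Draw 9: a1=0.324, a2=0.160, a3=0.708, a4=0.346, a5=0.602, a0=2.140; τ=−ln(0.6019)/2.140=0.237 → t=1.466; u2·a0=0.2469·2.140=0.528; a1+a2=0.484 < 0.528 ≤ a1+…+a3=1.192 → R3 fires; Z=1 Y=2 C=3 E=20
Draw 10: a1=0.486, a2=0.160, a3=0.354, a4=1.038, a5=0.301, a0=2.339; τ=−ln(0.0517)/2.339=1.266 → t=2.732; u2·a0=0.4511·2.339=1.055; a1+…+a3=1.000 < 1.055 ≤ a1+…+a4=2.038 → R4 fires; Z=1 Y=2 C=2 E=21
Draw 11: a1=0.324, a2=0.160, a3=0.354, a4=0.692, a5=0.301, a0=1.831; τ=−ln(0.2896)/1.831=0.677 → t=3.409; u2·a0=0.7913·1.831=1.449; a1+…+a3=0.838 < 1.449 ≤ a1+…+a4=1.530 → R4 fires; Z=1 Y=2 C=1 E=22
Draw 12: a1=0.162, a2=0.160, a3=0.354, a4=0.346, a5=0.301, a0=1.323; τ=−ln(0.5024)/1.323=0.520 → t=3.930; u2·a0=0.9321·1.323=1.233; a1+…+a4=1.022 < 1.233 ≤ a1+…+a5=1.323 → R5 fires; Z=0 Y=3 C=3 E=22
Draw 13: a1=0.000, a2=0.240, a3=0.000, a4=1.038, a5=0.000, a0=1.278; τ=−ln(0.0280)/1.278=2.798 → t=6.727; u2·a0=0.8567·1.278=1.095; a1+…+a3=0.240 < 1.095 ≤ a1+…+a4=1.278 → R4 fires; Z=0 Y=3 C=2 E=23
Draw 14: a1=0.000, a2=0.240, a3=0.000, a4=0.692, a5=0.000, a0=0.932; τ=−ln(0.4774)/0.932=0.793 → t=7.521 > T=7.11: stop.
Read off Z at T=7.11: 0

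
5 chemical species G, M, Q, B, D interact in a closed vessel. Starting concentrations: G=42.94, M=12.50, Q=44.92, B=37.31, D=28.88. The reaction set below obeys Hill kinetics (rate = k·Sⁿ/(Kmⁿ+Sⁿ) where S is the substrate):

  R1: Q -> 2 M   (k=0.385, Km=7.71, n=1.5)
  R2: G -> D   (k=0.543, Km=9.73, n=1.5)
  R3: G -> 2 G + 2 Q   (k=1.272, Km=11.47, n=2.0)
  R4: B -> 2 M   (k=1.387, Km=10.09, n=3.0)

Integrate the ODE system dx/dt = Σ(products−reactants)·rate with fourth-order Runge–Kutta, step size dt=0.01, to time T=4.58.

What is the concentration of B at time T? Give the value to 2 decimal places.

RK4 with dt=0.01: 458 steps to T=4.58. Trajectory (selected grid times):
t=0.00: G=42.94 M=12.50 Q=44.92 B=37.31 D=28.88
t=0.51: G=43.30 M=14.25 Q=45.95 B=36.62 D=29.13
t=1.02: G=43.65 M=16.01 Q=46.98 B=35.92 D=29.38
t=1.53: G=44.01 M=17.76 Q=48.01 B=35.23 D=29.63
t=2.04: G=44.37 M=19.51 Q=49.04 B=34.54 D=29.88
t=2.54: G=44.72 M=21.22 Q=50.05 B=33.87 D=30.13
t=3.05: G=45.07 M=22.97 Q=51.08 B=33.18 D=30.38
t=3.56: G=45.43 M=24.72 Q=52.12 B=32.49 D=30.63
t=4.07: G=45.79 M=26.46 Q=53.15 B=31.80 D=30.88
t=4.58: G=46.15 M=28.20 Q=54.19 B=31.12 D=31.14
Read off B at T=4.58: 31.12

B at T = 31.12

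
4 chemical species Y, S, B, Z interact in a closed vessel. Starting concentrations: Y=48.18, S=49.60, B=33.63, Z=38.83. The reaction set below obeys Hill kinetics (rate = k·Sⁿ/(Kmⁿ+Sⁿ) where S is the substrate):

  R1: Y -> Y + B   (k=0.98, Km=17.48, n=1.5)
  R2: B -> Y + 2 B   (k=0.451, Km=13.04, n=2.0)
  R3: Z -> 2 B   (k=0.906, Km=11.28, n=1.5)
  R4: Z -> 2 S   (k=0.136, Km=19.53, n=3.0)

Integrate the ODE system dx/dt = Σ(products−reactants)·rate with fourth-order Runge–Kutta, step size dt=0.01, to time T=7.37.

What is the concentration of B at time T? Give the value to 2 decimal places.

RK4 with dt=0.01: 737 steps to T=7.37. Trajectory (selected grid times):
t=0.00: Y=48.18 S=49.60 B=33.63 Z=38.83
t=0.82: Y=48.50 S=49.80 B=35.90 Z=38.09
t=1.64: Y=48.83 S=49.99 B=38.16 Z=37.35
t=2.46: Y=49.17 S=50.19 B=40.43 Z=36.62
t=3.28: Y=49.50 S=50.38 B=42.70 Z=35.89
t=4.09: Y=49.84 S=50.57 B=44.93 Z=35.17
t=4.91: Y=50.18 S=50.76 B=47.20 Z=34.45
t=5.73: Y=50.53 S=50.95 B=49.46 Z=33.73
t=6.55: Y=50.87 S=51.13 B=51.71 Z=33.02
t=7.37: Y=51.22 S=51.32 B=53.97 Z=32.31
Read off B at T=7.37: 53.97

B at T = 53.97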